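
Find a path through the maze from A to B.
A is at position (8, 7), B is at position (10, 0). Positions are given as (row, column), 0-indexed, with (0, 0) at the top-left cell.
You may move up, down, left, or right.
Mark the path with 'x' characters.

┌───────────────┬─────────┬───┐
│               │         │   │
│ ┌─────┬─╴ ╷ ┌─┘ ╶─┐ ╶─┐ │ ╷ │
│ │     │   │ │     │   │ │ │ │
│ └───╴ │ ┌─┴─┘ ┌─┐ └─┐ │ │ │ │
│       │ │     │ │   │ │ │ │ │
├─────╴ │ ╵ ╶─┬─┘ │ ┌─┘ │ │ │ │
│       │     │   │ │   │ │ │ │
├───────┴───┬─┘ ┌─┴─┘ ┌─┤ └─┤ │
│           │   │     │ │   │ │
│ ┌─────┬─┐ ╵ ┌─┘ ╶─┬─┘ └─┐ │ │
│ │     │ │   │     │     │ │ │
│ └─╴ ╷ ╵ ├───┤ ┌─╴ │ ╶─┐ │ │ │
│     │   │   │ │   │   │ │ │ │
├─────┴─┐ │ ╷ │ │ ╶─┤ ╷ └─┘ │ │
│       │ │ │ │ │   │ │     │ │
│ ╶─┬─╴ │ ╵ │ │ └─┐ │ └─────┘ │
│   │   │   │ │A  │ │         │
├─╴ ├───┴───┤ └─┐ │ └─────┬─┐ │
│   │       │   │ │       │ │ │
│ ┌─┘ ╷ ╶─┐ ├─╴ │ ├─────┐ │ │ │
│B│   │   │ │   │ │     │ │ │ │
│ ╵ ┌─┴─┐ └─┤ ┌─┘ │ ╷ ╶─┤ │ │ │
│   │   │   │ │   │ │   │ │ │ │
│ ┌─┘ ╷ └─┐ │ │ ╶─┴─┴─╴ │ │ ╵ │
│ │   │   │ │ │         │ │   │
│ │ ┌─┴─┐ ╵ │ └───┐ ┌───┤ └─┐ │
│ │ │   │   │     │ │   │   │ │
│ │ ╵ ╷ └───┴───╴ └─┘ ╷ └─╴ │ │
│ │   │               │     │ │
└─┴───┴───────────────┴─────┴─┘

Finding the shortest path from (8, 7) to (10, 0):
Path length: 57 steps
Directions: up → up → up → right → right → down → left → down → right → down → down → right → right → right → down → down → down → down → right → down → left → left → up → left → down → left → left → left → left → left → left → left → up → left → down → left → up → up → right → up → right → down → right → down → right → up → up → left → up → left → up → left → down → left → down → left → up

Solution:

┌───────────────┬─────────┬───┐
│               │         │   │
│ ┌─────┬─╴ ╷ ┌─┘ ╶─┐ ╶─┐ │ ╷ │
│ │     │   │ │     │   │ │ │ │
│ └───╴ │ ┌─┴─┘ ┌─┐ └─┐ │ │ │ │
│       │ │     │ │   │ │ │ │ │
├─────╴ │ ╵ ╶─┬─┘ │ ┌─┘ │ │ │ │
│       │     │   │ │   │ │ │ │
├───────┴───┬─┘ ┌─┴─┘ ┌─┤ └─┤ │
│           │   │     │ │   │ │
│ ┌─────┬─┐ ╵ ┌─┘ ╶─┬─┘ └─┐ │ │
│ │     │ │   │x x x│     │ │ │
│ └─╴ ╷ ╵ ├───┤ ┌─╴ │ ╶─┐ │ │ │
│     │   │   │x│x x│   │ │ │ │
├─────┴─┐ │ ╷ │ │ ╶─┤ ╷ └─┘ │ │
│       │ │ │ │x│x x│ │     │ │
│ ╶─┬─╴ │ ╵ │ │ └─┐ │ └─────┘ │
│   │   │   │ │A  │x│         │
├─╴ ├───┴───┤ └─┐ │ └─────┬─┐ │
│   │x x    │   │ │x x x x│ │ │
│ ┌─┘ ╷ ╶─┐ ├─╴ │ ├─────┐ │ │ │
│B│x x│x x│ │   │ │     │x│ │ │
│ ╵ ┌─┴─┐ └─┤ ┌─┘ │ ╷ ╶─┤ │ │ │
│x x│x x│x x│ │   │ │   │x│ │ │
│ ┌─┘ ╷ └─┐ │ │ ╶─┴─┴─╴ │ │ ╵ │
│ │x x│x x│x│ │         │x│   │
│ │ ┌─┴─┐ ╵ │ └───┐ ┌───┤ └─┐ │
│ │x│x x│x x│     │ │x x│x x│ │
│ │ ╵ ╷ └───┴───╴ └─┘ ╷ └─╴ │ │
│ │x x│x x x x x x x x│x x x│ │
└─┴───┴───────────────┴─────┴─┘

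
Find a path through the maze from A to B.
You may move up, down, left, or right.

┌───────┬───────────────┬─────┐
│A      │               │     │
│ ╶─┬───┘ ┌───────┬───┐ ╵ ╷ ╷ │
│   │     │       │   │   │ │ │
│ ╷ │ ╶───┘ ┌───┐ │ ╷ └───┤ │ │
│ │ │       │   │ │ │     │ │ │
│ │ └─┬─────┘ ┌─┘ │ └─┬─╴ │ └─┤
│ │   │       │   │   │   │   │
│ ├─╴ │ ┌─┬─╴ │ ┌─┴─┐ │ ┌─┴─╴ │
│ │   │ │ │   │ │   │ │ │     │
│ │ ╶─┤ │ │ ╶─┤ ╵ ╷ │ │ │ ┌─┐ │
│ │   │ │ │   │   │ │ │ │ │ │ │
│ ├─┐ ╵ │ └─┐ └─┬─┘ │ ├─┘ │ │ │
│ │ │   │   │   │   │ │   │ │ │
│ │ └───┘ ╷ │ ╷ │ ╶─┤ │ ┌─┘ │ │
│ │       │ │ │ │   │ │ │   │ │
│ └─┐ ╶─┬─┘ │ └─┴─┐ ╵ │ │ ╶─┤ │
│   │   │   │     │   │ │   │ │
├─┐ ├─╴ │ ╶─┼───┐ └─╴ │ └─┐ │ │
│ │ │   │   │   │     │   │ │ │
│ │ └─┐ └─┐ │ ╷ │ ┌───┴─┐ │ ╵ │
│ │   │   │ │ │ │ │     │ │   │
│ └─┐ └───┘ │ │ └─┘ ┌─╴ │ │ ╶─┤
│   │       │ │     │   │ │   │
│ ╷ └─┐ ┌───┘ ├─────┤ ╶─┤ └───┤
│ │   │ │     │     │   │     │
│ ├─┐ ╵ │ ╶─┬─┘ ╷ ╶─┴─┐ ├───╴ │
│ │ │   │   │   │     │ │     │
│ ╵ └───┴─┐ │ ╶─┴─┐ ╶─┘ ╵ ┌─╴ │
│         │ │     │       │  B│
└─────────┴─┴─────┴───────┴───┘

Finding the shortest path through the maze:
Path length: 88 steps
Directions: down → right → down → down → right → down → left → down → right → down → right → up → up → up → right → right → right → down → left → down → right → down → down → down → right → right → down → right → right → up → left → up → left → up → right → up → up → left → down → left → up → up → right → up → up → left → left → left → down → left → left → left → up → right → right → up → right → right → right → right → right → right → right → down → right → up → right → down → down → down → right → down → left → left → down → down → left → down → down → down → right → down → down → down → right → right → down → down

Solution:

┌───────┬───────────────┬─────┐
│A      │↱ → → → → → → ↓│↱ ↓  │
│ ╶─┬───┘ ┌───────┬───┐ ╵ ╷ ╷ │
│↳ ↓│↱ → ↑│↓ ← ← ↰│   │↳ ↑│↓│ │
│ ╷ │ ╶───┘ ┌───┐ │ ╷ └───┤ │ │
│ │↓│↑ ← ← ↲│   │↑│ │     │↓│ │
│ │ └─┬─────┘ ┌─┘ │ └─┬─╴ │ └─┤
│ │↳ ↓│↱ → → ↓│↱ ↑│   │   │↳ ↓│
│ ├─╴ │ ┌─┬─╴ │ ┌─┴─┐ │ ┌─┴─╴ │
│ │↓ ↲│↑│ │↓ ↲│↑│↓ ↰│ │ │↓ ← ↲│
│ │ ╶─┤ │ │ ╶─┤ ╵ ╷ │ │ │ ┌─┐ │
│ │↳ ↓│↑│ │↳ ↓│↑ ↲│↑│ │ │↓│ │ │
│ ├─┐ ╵ │ └─┐ └─┬─┘ │ ├─┘ │ │ │
│ │ │↳ ↑│   │↓  │↱ ↑│ │↓ ↲│ │ │
│ │ └───┘ ╷ │ ╷ │ ╶─┤ │ ┌─┘ │ │
│ │       │ │↓│ │↑ ↰│ │↓│   │ │
│ └─┐ ╶─┬─┘ │ └─┴─┐ ╵ │ │ ╶─┤ │
│   │   │   │↳ → ↓│↑ ↰│↓│   │ │
├─┐ ├─╴ │ ╶─┼───┐ └─╴ │ └─┐ │ │
│ │ │   │   │   │↳ → ↑│↳ ↓│ │ │
│ │ └─┐ └─┐ │ ╷ │ ┌───┴─┐ │ ╵ │
│ │   │   │ │ │ │ │     │↓│   │
│ └─┐ └───┘ │ │ └─┘ ┌─╴ │ │ ╶─┤
│   │       │ │     │   │↓│   │
│ ╷ └─┐ ┌───┘ ├─────┤ ╶─┤ └───┤
│ │   │ │     │     │   │↳ → ↓│
│ ├─┐ ╵ │ ╶─┬─┘ ╷ ╶─┴─┐ ├───╴ │
│ │ │   │   │   │     │ │    ↓│
│ ╵ └───┴─┐ │ ╶─┴─┐ ╶─┘ ╵ ┌─╴ │
│         │ │     │       │  B│
└─────────┴─┴─────┴───────┴───┘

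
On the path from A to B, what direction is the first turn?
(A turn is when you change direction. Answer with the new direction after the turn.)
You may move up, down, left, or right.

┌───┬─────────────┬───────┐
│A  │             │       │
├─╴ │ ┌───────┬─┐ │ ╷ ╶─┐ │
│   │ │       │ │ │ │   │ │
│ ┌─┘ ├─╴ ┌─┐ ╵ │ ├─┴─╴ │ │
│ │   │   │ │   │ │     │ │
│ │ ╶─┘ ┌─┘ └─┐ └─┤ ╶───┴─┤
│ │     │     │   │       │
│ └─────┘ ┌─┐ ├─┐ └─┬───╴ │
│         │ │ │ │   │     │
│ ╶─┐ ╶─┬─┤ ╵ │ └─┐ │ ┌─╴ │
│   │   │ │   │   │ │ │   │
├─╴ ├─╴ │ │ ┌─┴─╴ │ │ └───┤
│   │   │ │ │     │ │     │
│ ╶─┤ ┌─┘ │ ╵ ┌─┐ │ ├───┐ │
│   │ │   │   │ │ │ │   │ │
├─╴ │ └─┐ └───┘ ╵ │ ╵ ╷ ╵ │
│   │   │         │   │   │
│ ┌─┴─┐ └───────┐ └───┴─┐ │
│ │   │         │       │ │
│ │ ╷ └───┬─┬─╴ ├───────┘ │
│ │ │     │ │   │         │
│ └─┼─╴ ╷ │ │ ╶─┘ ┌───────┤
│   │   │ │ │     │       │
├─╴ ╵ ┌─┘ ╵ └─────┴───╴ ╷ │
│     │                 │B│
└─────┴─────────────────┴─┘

Directions: right, down, left, down, down, down, down, right, down, left, down, right, down, left, down, down, down, right, down, right, up, right, up, right, down, down, right, right, right, right, right, right, right, up, right, down
First turn direction: down

Solution:

┌───┬─────────────┬───────┐
│A ↓│             │       │
├─╴ │ ┌───────┬─┐ │ ╷ ╶─┐ │
│↓ ↲│ │       │ │ │ │   │ │
│ ┌─┘ ├─╴ ┌─┐ ╵ │ ├─┴─╴ │ │
│↓│   │   │ │   │ │     │ │
│ │ ╶─┘ ┌─┘ └─┐ └─┤ ╶───┴─┤
│↓│     │     │   │       │
│ └─────┘ ┌─┐ ├─┐ └─┬───╴ │
│↓        │ │ │ │   │     │
│ ╶─┐ ╶─┬─┤ ╵ │ └─┐ │ ┌─╴ │
│↳ ↓│   │ │   │   │ │ │   │
├─╴ ├─╴ │ │ ┌─┴─╴ │ │ └───┤
│↓ ↲│   │ │ │     │ │     │
│ ╶─┤ ┌─┘ │ ╵ ┌─┐ │ ├───┐ │
│↳ ↓│ │   │   │ │ │ │   │ │
├─╴ │ └─┐ └───┘ ╵ │ ╵ ╷ ╵ │
│↓ ↲│   │         │   │   │
│ ┌─┴─┐ └───────┐ └───┴─┐ │
│↓│   │         │       │ │
│ │ ╷ └───┬─┬─╴ ├───────┘ │
│↓│ │  ↱ ↓│ │   │         │
│ └─┼─╴ ╷ │ │ ╶─┘ ┌───────┤
│↳ ↓│↱ ↑│↓│ │     │    ↱ ↓│
├─╴ ╵ ┌─┘ ╵ └─────┴───╴ ╷ │
│  ↳ ↑│  ↳ → → → → → → ↑│B│
└─────┴─────────────────┴─┘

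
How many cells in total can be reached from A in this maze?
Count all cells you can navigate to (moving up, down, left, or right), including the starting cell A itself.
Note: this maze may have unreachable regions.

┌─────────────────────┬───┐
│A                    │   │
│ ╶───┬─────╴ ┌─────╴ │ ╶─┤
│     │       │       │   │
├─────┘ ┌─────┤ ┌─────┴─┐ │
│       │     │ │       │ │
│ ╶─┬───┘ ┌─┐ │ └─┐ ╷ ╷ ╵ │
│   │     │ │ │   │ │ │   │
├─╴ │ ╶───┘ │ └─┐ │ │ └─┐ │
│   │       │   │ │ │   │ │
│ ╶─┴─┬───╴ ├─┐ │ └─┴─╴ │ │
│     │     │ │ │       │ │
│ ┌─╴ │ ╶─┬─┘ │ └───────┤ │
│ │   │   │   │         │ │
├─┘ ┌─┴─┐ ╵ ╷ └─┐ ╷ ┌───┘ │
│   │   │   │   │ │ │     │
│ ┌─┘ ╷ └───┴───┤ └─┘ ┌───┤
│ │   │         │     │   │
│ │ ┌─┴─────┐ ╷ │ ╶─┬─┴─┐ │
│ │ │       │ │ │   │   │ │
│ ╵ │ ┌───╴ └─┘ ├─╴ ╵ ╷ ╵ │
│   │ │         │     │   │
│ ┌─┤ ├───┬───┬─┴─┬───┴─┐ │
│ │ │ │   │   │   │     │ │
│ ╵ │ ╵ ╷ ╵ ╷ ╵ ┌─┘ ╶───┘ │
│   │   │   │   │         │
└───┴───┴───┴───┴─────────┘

Using BFS/flood-fill to find all reachable cells from A:
Maze size: 13 × 13 = 169 total cells
All cells are reachable — the maze is fully connected.
Reachable cells: 169

Reachable region (· marks reachable cells):

┌─────────────────────┬───┐
│A · · · · · · · · · ·│· ·│
│ ╶───┬─────╴ ┌─────╴ │ ╶─┤
│· · ·│· · · ·│· · · ·│· ·│
├─────┘ ┌─────┤ ┌─────┴─┐ │
│· · · ·│· · ·│·│· · · ·│·│
│ ╶─┬───┘ ┌─┐ │ └─┐ ╷ ╷ ╵ │
│· ·│· · ·│·│·│· ·│·│·│· ·│
├─╴ │ ╶───┘ │ └─┐ │ │ └─┐ │
│· ·│· · · ·│· ·│·│·│· ·│·│
│ ╶─┴─┬───╴ ├─┐ │ └─┴─╴ │ │
│· · ·│· · ·│·│·│· · · ·│·│
│ ┌─╴ │ ╶─┬─┘ │ └───────┤ │
│·│· ·│· ·│· ·│· · · · ·│·│
├─┘ ┌─┴─┐ ╵ ╷ └─┐ ╷ ┌───┘ │
│· ·│· ·│· ·│· ·│·│·│· · ·│
│ ┌─┘ ╷ └───┴───┤ └─┘ ┌───┤
│·│· ·│· · · · ·│· · ·│· ·│
│ │ ┌─┴─────┐ ╷ │ ╶─┬─┴─┐ │
│·│·│· · · ·│·│·│· ·│· ·│·│
│ ╵ │ ┌───╴ └─┘ ├─╴ ╵ ╷ ╵ │
│· ·│·│· · · · ·│· · ·│· ·│
│ ┌─┤ ├───┬───┬─┴─┬───┴─┐ │
│·│·│·│· ·│· ·│· ·│· · ·│·│
│ ╵ │ ╵ ╷ ╵ ╷ ╵ ┌─┘ ╶───┘ │
│· ·│· ·│· ·│· ·│· · · · ·│
└───┴───┴───┴───┴─────────┘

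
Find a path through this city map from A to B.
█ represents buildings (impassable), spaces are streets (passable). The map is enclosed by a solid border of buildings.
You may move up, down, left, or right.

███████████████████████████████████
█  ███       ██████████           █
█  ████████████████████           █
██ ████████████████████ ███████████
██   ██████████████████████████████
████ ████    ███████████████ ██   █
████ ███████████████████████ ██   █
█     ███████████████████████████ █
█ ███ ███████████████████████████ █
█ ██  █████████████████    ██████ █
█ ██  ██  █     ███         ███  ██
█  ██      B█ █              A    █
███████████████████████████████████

Finding the shortest path from A to B:
Movement: cardinal only
Path length: 20 steps
Directions: left → left → left → left → left → left → left → left → left → left → left → left → left → left → up → left → left → left → left → down

Solution:

███████████████████████████████████
█  ███       ██████████           █
█  ████████████████████           █
██ ████████████████████ ███████████
██   ██████████████████████████████
████ ████    ███████████████ ██   █
████ ███████████████████████ ██   █
█     ███████████████████████████ █
█ ███ ███████████████████████████ █
█ ██  █████████████████    ██████ █
█ ██  ██  █↓←←←↰███         ███  ██
█  ██      B█ █↑←←←←←←←←←←←←←A    █
███████████████████████████████████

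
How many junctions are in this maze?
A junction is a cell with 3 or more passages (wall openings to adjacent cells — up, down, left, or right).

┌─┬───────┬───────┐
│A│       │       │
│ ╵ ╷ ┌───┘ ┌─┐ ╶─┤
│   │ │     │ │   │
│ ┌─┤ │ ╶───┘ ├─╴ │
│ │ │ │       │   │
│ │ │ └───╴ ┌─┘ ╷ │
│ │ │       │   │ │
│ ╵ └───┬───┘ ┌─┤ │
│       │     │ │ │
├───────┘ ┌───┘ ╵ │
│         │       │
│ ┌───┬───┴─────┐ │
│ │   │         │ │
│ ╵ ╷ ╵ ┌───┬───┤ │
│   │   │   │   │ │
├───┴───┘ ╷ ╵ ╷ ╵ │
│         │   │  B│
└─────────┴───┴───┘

Checking each cell for number of passages:

Junctions found (3+ passages):
  (0, 2): 3 passages
  (0, 7): 3 passages
  (1, 0): 3 passages
  (2, 5): 3 passages
  (2, 8): 3 passages
  (4, 1): 3 passages
  (5, 7): 3 passages
  (5, 8): 3 passages
Total junctions: 8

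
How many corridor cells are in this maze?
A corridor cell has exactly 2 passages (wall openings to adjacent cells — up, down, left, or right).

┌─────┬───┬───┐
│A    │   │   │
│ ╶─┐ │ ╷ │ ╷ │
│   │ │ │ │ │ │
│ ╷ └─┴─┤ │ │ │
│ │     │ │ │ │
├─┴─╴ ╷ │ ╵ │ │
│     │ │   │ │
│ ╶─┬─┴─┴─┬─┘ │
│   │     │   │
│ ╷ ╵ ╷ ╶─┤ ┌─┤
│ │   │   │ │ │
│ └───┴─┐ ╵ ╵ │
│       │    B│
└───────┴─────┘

Counting cells with exactly 2 passages:
Total corridor cells: 37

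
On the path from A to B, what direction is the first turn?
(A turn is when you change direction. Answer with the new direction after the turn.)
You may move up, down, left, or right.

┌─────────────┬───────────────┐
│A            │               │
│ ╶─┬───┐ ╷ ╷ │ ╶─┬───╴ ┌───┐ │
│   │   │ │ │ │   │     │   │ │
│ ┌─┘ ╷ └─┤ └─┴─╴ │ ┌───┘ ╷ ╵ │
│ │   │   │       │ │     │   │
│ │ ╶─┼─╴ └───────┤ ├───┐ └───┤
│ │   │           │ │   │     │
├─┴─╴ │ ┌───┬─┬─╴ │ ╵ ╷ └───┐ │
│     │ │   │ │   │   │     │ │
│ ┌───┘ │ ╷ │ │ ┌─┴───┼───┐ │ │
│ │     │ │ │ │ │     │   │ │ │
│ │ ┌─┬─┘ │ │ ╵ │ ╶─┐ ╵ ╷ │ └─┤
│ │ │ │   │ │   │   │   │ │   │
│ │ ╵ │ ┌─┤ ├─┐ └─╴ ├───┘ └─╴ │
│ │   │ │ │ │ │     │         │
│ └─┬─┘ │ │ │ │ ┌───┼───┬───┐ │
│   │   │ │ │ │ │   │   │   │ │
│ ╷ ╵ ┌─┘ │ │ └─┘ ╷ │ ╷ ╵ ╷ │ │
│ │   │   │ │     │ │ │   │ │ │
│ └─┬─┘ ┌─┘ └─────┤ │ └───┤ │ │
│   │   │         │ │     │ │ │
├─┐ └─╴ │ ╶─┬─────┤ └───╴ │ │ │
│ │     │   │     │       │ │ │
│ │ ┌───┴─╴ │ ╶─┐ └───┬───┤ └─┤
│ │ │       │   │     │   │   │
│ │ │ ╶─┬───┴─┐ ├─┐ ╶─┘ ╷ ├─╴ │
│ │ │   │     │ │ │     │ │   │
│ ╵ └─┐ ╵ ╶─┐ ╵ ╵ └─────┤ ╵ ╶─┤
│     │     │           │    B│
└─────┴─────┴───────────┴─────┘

Directions: right, right, right, right, right, down, down, right, right, right, up, left, up, right, right, right, right, down, left, left, down, down, down, right, up, right, down, right, right, down, down, right, down, left, left, up, up, left, down, left, up, left, left, down, right, down, left, left, up, up, up, right, up, left, left, left, left, up, left, up, left, down, left, down, right, down, left, left, down, down, down, down, right, down, right, up, right, up, up, right, up, up, right, down, down, down, down, down, down, left, down, right, down, left, left, left, down, right, down, right, up, right, right, down, right, up, up, left, up, right, right, down, right, down, right, right, up, right, down, down, right, right
First turn direction: down

Solution:

┌─────────────┬───────────────┐
│A → → → → ↓  │↱ → → → ↓      │
│ ╶─┬───┐ ╷ ╷ │ ╶─┬───╴ ┌───┐ │
│   │↓ ↰│ │↓│ │↑ ↰│↓ ← ↲│   │ │
│ ┌─┘ ╷ └─┤ └─┴─╴ │ ┌───┘ ╷ ╵ │
│ │↓ ↲│↑ ↰│↳ → → ↑│↓│     │   │
│ │ ╶─┼─╴ └───────┤ ├───┐ └───┤
│ │↳ ↓│  ↑ ← ← ← ↰│↓│↱ ↓│     │
├─┴─╴ │ ┌───┬─┬─╴ │ ╵ ╷ └───┐ │
│↓ ← ↲│ │↱ ↓│ │↱ ↑│↳ ↑│↳ → ↓│ │
│ ┌───┘ │ ╷ │ │ ┌─┴───┼───┐ │ │
│↓│     │↑│↓│ │↑│↓ ← ↰│↓ ↰│↓│ │
│ │ ┌─┬─┘ │ │ ╵ │ ╶─┐ ╵ ╷ │ └─┤
│↓│ │ │↱ ↑│↓│  ↑│↳ ↓│↑ ↲│↑│↳ ↓│
│ │ ╵ │ ┌─┤ ├─┐ └─╴ ├───┘ └─╴ │
│↓│   │↑│ │↓│ │↑ ← ↲│    ↑ ← ↲│
│ └─┬─┘ │ │ │ │ ┌───┼───┬───┐ │
│↳ ↓│↱ ↑│ │↓│ │ │   │   │   │ │
│ ╷ ╵ ┌─┘ │ │ └─┘ ╷ │ ╷ ╵ ╷ │ │
│ │↳ ↑│   │↓│     │ │ │   │ │ │
│ └─┬─┘ ┌─┘ └─────┤ │ └───┤ │ │
│   │   │↓ ↲      │ │     │ │ │
├─┐ └─╴ │ ╶─┬─────┤ └───╴ │ │ │
│ │     │↳ ↓│↱ → ↓│       │ │ │
│ │ ┌───┴─╴ │ ╶─┐ └───┬───┤ └─┤
│ │ │↓ ← ← ↲│↑ ↰│↳ ↓  │↱ ↓│   │
│ │ │ ╶─┬───┴─┐ ├─┐ ╶─┘ ╷ ├─╴ │
│ │ │↳ ↓│↱ → ↓│↑│ │↳ → ↑│↓│   │
│ ╵ └─┐ ╵ ╶─┐ ╵ ╵ └─────┤ ╵ ╶─┤
│     │↳ ↑  │↳ ↑        │↳ → B│
└─────┴─────┴───────────┴─────┘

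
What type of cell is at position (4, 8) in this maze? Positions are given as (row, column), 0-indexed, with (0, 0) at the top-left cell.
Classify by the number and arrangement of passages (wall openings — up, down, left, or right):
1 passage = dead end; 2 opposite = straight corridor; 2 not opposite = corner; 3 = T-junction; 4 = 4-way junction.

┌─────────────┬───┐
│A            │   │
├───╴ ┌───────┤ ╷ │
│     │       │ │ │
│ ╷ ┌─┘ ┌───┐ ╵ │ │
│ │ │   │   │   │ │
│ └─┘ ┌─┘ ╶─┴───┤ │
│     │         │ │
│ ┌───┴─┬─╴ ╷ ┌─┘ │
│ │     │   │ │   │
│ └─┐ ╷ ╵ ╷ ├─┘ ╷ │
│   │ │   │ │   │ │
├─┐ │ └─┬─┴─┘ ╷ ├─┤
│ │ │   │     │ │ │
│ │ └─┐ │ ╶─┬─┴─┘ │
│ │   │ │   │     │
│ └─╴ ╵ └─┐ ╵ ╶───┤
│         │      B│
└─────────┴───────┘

Checking cell at (4, 8):
Number of passages: 3
Cell type: T-junction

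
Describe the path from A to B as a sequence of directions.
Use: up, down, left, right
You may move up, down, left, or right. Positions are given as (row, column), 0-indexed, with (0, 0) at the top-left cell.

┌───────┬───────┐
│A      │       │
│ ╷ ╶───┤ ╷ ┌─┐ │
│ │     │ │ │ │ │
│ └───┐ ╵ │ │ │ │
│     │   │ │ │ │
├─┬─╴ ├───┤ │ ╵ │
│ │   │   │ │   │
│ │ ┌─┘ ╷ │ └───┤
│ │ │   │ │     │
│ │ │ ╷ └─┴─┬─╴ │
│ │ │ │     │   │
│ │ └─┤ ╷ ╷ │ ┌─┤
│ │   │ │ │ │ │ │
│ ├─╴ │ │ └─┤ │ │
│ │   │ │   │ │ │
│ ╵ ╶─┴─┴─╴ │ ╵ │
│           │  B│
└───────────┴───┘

Finding the path and converting it to directions:
Path through cells: (0,0) → (0,1) → (1,1) → (1,2) → (1,3) → (2,3) → (2,4) → (1,4) → (0,4) → (0,5) → (1,5) → (2,5) → (3,5) → (4,5) → (4,6) → (4,7) → (5,7) → (5,6) → (6,6) → (7,6) → (8,6) → (8,7)
Directions: right, down, right, right, down, right, up, up, right, down, down, down, down, right, right, down, left, down, down, down, right

Solution:

┌───────┬───────┐
│A ↓    │↱ ↓    │
│ ╷ ╶───┤ ╷ ┌─┐ │
│ │↳ → ↓│↑│↓│ │ │
│ └───┐ ╵ │ │ │ │
│     │↳ ↑│↓│ │ │
├─┬─╴ ├───┤ │ ╵ │
│ │   │   │↓│   │
│ │ ┌─┘ ╷ │ └───┤
│ │ │   │ │↳ → ↓│
│ │ │ ╷ └─┴─┬─╴ │
│ │ │ │     │↓ ↲│
│ │ └─┤ ╷ ╷ │ ┌─┤
│ │   │ │ │ │↓│ │
│ ├─╴ │ │ └─┤ │ │
│ │   │ │   │↓│ │
│ ╵ ╶─┴─┴─╴ │ ╵ │
│           │↳ B│
└───────────┴───┘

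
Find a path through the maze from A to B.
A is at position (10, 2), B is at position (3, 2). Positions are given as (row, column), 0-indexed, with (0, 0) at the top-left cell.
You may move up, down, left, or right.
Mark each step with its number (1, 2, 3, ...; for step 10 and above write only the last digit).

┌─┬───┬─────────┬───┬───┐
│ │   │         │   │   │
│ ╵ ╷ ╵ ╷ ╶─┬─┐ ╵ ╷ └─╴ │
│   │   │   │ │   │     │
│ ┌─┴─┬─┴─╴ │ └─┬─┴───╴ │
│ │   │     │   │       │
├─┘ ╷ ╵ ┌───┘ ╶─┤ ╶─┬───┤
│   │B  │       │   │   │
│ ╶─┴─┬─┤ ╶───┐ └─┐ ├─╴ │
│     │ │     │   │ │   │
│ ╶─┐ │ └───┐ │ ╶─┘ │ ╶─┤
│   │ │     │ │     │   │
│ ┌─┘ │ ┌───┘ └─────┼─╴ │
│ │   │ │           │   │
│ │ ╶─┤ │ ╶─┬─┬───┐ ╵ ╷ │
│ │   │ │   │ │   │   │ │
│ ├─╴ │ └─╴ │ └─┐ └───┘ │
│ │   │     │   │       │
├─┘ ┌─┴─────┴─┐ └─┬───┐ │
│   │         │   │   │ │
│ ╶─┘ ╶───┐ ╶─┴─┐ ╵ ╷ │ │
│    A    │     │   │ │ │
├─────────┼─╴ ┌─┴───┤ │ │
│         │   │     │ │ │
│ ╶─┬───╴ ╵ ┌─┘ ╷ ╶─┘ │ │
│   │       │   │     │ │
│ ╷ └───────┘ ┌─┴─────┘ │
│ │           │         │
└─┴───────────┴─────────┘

Finding the shortest path from (10, 2) to (3, 2):
Path length: 19 steps
Directions: left → left → up → right → up → right → up → left → up → right → up → up → left → left → up → right → up → right → down

Solution:

┌─┬───┬─────────┬───┬───┐
│ │   │         │   │   │
│ ╵ ╷ ╵ ╷ ╶─┬─┐ ╵ ╷ └─╴ │
│   │   │   │ │   │     │
│ ┌─┴─┬─┴─╴ │ └─┬─┴───╴ │
│ │7 8│     │   │       │
├─┘ ╷ ╵ ┌───┘ ╶─┤ ╶─┬───┤
│5 6│B  │       │   │   │
│ ╶─┴─┬─┤ ╶───┐ └─┐ ├─╴ │
│4 3 2│ │     │   │ │   │
│ ╶─┐ │ └───┐ │ ╶─┘ │ ╶─┤
│   │1│     │ │     │   │
│ ┌─┘ │ ┌───┘ └─────┼─╴ │
│ │9 0│ │           │   │
│ │ ╶─┤ │ ╶─┬─┬───┐ ╵ ╷ │
│ │8 7│ │   │ │   │   │ │
│ ├─╴ │ └─╴ │ └─┐ └───┘ │
│ │5 6│     │   │       │
├─┘ ┌─┴─────┴─┐ └─┬───┐ │
│3 4│         │   │   │ │
│ ╶─┘ ╶───┐ ╶─┴─┐ ╵ ╷ │ │
│2 1 A    │     │   │ │ │
├─────────┼─╴ ┌─┴───┤ │ │
│         │   │     │ │ │
│ ╶─┬───╴ ╵ ┌─┘ ╷ ╶─┘ │ │
│   │       │   │     │ │
│ ╷ └───────┘ ┌─┴─────┘ │
│ │           │         │
└─┴───────────┴─────────┘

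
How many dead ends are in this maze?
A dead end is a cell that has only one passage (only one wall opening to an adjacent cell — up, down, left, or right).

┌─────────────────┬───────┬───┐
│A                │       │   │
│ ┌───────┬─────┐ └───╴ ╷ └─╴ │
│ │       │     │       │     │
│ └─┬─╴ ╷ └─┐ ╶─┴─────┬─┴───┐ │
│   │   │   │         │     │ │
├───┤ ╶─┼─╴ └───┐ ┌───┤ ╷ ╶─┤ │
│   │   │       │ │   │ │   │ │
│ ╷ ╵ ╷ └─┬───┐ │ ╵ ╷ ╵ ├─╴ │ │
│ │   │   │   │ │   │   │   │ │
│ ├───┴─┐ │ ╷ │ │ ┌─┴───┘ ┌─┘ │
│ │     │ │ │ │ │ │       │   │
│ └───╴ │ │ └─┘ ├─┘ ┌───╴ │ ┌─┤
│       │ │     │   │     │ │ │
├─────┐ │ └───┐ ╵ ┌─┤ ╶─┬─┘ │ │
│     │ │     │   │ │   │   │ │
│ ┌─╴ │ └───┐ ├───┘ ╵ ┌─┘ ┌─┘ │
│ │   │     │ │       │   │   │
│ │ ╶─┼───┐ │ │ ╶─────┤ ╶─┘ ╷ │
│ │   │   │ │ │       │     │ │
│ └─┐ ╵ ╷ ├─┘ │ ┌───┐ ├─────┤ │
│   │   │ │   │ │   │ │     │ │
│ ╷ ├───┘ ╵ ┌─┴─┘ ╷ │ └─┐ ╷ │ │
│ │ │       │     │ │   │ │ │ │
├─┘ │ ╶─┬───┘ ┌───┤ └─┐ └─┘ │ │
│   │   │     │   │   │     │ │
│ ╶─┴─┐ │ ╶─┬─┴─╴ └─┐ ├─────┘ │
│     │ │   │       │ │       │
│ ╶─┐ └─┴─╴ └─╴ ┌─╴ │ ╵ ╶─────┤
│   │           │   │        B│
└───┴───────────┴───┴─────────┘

Checking each cell for number of passages:

Dead ends found at positions:
  (0, 9)
  (0, 13)
  (1, 1)
  (1, 5)
  (1, 7)
  (2, 1)
  (2, 10)
  (2, 13)
  (3, 4)
  (5, 1)
  (5, 6)
  (5, 8)
  (6, 14)
  (7, 9)
  (7, 11)
  (9, 5)
  (10, 7)
  (10, 11)
  (11, 0)
  (11, 12)
  (12, 7)
  (13, 3)
  (13, 6)
  (14, 1)
  (14, 8)
  (14, 14)
Total dead ends: 26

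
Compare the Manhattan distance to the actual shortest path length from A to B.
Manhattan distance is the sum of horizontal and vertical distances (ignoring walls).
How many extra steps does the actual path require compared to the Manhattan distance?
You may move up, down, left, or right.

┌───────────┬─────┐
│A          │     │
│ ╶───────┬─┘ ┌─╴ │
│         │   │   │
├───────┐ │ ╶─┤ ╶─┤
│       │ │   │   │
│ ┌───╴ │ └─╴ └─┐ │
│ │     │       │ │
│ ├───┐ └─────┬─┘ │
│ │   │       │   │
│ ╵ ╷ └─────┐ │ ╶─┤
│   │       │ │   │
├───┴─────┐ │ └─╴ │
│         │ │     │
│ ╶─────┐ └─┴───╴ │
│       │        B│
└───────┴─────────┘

Manhattan distance: |7 - 0| + |8 - 0| = 15
Actual path length: 27
Extra steps: 27 - 15 = 12

Solution:

┌───────────┬─────┐
│A          │↱ → ↓│
│ ╶───────┬─┘ ┌─╴ │
│↳ → → → ↓│↱ ↑│↓ ↲│
├───────┐ │ ╶─┤ ╶─┤
│       │↓│↑ ↰│↳ ↓│
│ ┌───╴ │ └─╴ └─┐ │
│ │     │↳ → ↑  │↓│
│ ├───┐ └─────┬─┘ │
│ │   │       │↓ ↲│
│ ╵ ╷ └─────┐ │ ╶─┤
│   │       │ │↳ ↓│
├───┴─────┐ │ └─╴ │
│         │ │    ↓│
│ ╶─────┐ └─┴───╴ │
│       │        B│
└───────┴─────────┘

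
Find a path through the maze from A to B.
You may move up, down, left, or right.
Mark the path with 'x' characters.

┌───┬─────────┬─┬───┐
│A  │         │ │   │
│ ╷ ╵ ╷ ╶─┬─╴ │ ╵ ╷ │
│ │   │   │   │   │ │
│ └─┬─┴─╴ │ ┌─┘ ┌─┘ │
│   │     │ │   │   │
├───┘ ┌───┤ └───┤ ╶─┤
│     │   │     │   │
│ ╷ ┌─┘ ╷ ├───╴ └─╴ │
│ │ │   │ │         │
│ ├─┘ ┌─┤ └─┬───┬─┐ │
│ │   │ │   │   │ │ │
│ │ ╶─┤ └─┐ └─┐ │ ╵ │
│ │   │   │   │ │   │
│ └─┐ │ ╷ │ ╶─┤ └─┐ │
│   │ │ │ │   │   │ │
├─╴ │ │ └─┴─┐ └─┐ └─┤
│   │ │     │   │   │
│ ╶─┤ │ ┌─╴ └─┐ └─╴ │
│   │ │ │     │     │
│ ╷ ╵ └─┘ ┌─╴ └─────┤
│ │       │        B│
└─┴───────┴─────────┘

Finding the shortest path through the maze:
Path length: 33 steps
Directions: right → down → right → up → right → down → right → down → left → left → down → left → left → down → down → down → down → right → down → left → down → right → down → right → right → right → up → right → right → down → right → right → right

Solution:

┌───┬─────────┬─┬───┐
│A x│x x      │ │   │
│ ╷ ╵ ╷ ╶─┬─╴ │ ╵ ╷ │
│ │x x│x x│   │   │ │
│ └─┬─┴─╴ │ ┌─┘ ┌─┘ │
│   │x x x│ │   │   │
├───┘ ┌───┤ └───┤ ╶─┤
│x x x│   │     │   │
│ ╷ ┌─┘ ╷ ├───╴ └─╴ │
│x│ │   │ │         │
│ ├─┘ ┌─┤ └─┬───┬─┐ │
│x│   │ │   │   │ │ │
│ │ ╶─┤ └─┐ └─┐ │ ╵ │
│x│   │   │   │ │   │
│ └─┐ │ ╷ │ ╶─┤ └─┐ │
│x x│ │ │ │   │   │ │
├─╴ │ │ └─┴─┐ └─┐ └─┤
│x x│ │     │   │   │
│ ╶─┤ │ ┌─╴ └─┐ └─╴ │
│x x│ │ │x x x│     │
│ ╷ ╵ └─┘ ┌─╴ └─────┤
│ │x x x x│  x x x B│
└─┴───────┴─────────┘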